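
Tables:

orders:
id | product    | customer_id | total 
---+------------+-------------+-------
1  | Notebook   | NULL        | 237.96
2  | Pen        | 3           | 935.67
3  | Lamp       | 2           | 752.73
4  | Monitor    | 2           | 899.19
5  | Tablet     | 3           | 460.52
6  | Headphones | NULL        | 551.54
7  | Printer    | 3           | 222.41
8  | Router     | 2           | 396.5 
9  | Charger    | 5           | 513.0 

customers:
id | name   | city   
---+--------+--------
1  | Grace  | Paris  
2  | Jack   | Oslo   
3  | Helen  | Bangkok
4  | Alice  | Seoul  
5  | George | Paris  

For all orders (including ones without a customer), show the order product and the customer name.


LEFT JOIN keeps every row from orders (the left table); where customer_id has no match in customers, the customer columns become NULL. Walk through each order:
  - order 1 (Notebook): customer_id=NULL, no match -> kept with NULL
  - order 2 (Pen): customer_id=3 -> matches Helen
  - order 3 (Lamp): customer_id=2 -> matches Jack
  - order 4 (Monitor): customer_id=2 -> matches Jack
  - order 5 (Tablet): customer_id=3 -> matches Helen
  - order 6 (Headphones): customer_id=NULL, no match -> kept with NULL
  - order 7 (Printer): customer_id=3 -> matches Helen
  - order 8 (Router): customer_id=2 -> matches Jack
  - order 9 (Charger): customer_id=5 -> matches George
All 9 rows appear; 2 have NULL customer.

SQL:
SELECT a.product, b.name AS customer
FROM orders a
LEFT JOIN customers b ON a.customer_id = b.id

Result:
product    | customer
-----------+---------
Notebook   | NULL    
Pen        | Helen   
Lamp       | Jack    
Monitor    | Jack    
Tablet     | Helen   
Headphones | NULL    
Printer    | Helen   
Router     | Jack    
Charger    | George  


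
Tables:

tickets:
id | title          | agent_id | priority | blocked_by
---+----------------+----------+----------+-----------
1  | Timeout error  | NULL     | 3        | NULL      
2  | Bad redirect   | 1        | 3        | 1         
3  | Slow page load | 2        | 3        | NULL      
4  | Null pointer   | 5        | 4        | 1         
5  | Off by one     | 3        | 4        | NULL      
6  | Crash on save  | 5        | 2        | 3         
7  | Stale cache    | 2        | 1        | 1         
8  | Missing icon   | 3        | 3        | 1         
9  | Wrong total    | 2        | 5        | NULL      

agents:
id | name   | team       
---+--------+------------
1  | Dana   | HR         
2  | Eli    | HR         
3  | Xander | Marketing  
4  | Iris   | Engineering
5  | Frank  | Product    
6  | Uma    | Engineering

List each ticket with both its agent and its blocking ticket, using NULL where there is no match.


Two LEFT JOINs from the same base table tickets: one to agents via agent_id, one to tickets itself via blocked_by. Both are LEFT so every ticket is preserved.
Match against agents:
  - ticket 1 (Timeout error): agent_id=NULL, no match -> kept with NULL
  - ticket 2 (Bad redirect): agent_id=1 -> matches Dana
  - ticket 3 (Slow page load): agent_id=2 -> matches Eli
  - ticket 4 (Null pointer): agent_id=5 -> matches Frank
  - ticket 5 (Off by one): agent_id=3 -> matches Xander
  - ticket 6 (Crash on save): agent_id=5 -> matches Frank
  - ticket 7 (Stale cache): agent_id=2 -> matches Eli
  - ticket 8 (Missing icon): agent_id=3 -> matches Xander
  - ticket 9 (Wrong total): agent_id=2 -> matches Eli
Match against tickets (self):
  - ticket 1 (Timeout error): blocked_by=NULL -> NULL
  - ticket 2 (Bad redirect): blocked_by=1 -> Timeout error
  - ticket 3 (Slow page load): blocked_by=NULL -> NULL
  - ticket 4 (Null pointer): blocked_by=1 -> Timeout error
  - ticket 5 (Off by one): blocked_by=NULL -> NULL
  - ticket 6 (Crash on save): blocked_by=3 -> Slow page load
  - ticket 7 (Stale cache): blocked_by=1 -> Timeout error
  - ticket 8 (Missing icon): blocked_by=1 -> Timeout error
  - ticket 9 (Wrong total): blocked_by=NULL -> NULL

SQL:
SELECT a.title, b.name AS agent, c.title AS blocked_by
FROM tickets a
LEFT JOIN agents b ON a.agent_id = b.id
LEFT JOIN tickets c ON a.blocked_by = c.id

Result:
title          | agent  | blocked_by    
---------------+--------+---------------
Timeout error  | NULL   | NULL          
Bad redirect   | Dana   | Timeout error 
Slow page load | Eli    | NULL          
Null pointer   | Frank  | Timeout error 
Off by one     | Xander | NULL          
Crash on save  | Frank  | Slow page load
Stale cache    | Eli    | Timeout error 
Missing icon   | Xander | Timeout error 
Wrong total    | Eli    | NULL          


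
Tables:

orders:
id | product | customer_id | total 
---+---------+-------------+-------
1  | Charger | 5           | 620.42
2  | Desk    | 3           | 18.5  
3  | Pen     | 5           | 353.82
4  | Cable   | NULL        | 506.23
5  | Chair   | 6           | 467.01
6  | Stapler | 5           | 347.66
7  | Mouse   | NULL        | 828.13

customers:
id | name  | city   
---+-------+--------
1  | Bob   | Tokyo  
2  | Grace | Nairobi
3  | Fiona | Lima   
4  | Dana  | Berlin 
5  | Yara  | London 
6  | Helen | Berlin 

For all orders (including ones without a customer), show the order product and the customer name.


LEFT JOIN keeps every row from orders (the left table); where customer_id has no match in customers, the customer columns become NULL. Walk through each order:
  - order 1 (Charger): customer_id=5 -> matches Yara
  - order 2 (Desk): customer_id=3 -> matches Fiona
  - order 3 (Pen): customer_id=5 -> matches Yara
  - order 4 (Cable): customer_id=NULL, no match -> kept with NULL
  - order 5 (Chair): customer_id=6 -> matches Helen
  - order 6 (Stapler): customer_id=5 -> matches Yara
  - order 7 (Mouse): customer_id=NULL, no match -> kept with NULL
All 7 rows appear; 2 have NULL customer.

SQL:
SELECT a.product, b.name AS customer
FROM orders a
LEFT JOIN customers b ON a.customer_id = b.id

Result:
product | customer
--------+---------
Charger | Yara    
Desk    | Fiona   
Pen     | Yara    
Cable   | NULL    
Chair   | Helen   
Stapler | Yara    
Mouse   | NULL    


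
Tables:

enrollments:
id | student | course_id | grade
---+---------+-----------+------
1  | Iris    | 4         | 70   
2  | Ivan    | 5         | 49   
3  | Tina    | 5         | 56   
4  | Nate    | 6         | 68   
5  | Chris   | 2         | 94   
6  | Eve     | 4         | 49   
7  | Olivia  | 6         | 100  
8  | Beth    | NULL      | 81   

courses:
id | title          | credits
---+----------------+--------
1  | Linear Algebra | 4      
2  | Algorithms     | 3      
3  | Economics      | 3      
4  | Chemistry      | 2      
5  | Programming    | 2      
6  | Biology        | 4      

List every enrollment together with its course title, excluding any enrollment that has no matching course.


INNER JOIN keeps only enrollments rows whose course_id matches an id in courses. Walk through each enrollment:
  - enrollment 1 (Iris): course_id=4 -> matches Chemistry
  - enrollment 2 (Ivan): course_id=5 -> matches Programming
  - enrollment 3 (Tina): course_id=5 -> matches Programming
  - enrollment 4 (Nate): course_id=6 -> matches Biology
  - enrollment 5 (Chris): course_id=2 -> matches Algorithms
  - enrollment 6 (Eve): course_id=4 -> matches Chemistry
  - enrollment 7 (Olivia): course_id=6 -> matches Biology
  - enrollment 8 (Beth): course_id=NULL, no match -> dropped
So 1 of 8 rows is dropped.

SQL:
SELECT a.student, b.title AS course
FROM enrollments a
INNER JOIN courses b ON a.course_id = b.id

Result:
student | course     
--------+------------
Iris    | Chemistry  
Ivan    | Programming
Tina    | Programming
Nate    | Biology    
Chris   | Algorithms 
Eve     | Chemistry  
Olivia  | Biology    


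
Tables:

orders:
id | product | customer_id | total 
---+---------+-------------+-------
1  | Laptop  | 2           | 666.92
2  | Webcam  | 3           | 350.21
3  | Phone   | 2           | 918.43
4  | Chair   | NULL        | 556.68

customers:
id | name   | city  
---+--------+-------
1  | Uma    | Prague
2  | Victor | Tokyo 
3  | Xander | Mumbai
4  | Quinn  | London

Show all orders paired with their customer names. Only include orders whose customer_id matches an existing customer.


INNER JOIN keeps only orders rows whose customer_id matches an id in customers. Walk through each order:
  - order 1 (Laptop): customer_id=2 -> matches Victor
  - order 2 (Webcam): customer_id=3 -> matches Xander
  - order 3 (Phone): customer_id=2 -> matches Victor
  - order 4 (Chair): customer_id=NULL, no match -> dropped
So 1 of 4 rows is dropped.

SQL:
SELECT a.product, b.name AS customer
FROM orders a
INNER JOIN customers b ON a.customer_id = b.id

Result:
product | customer
--------+---------
Laptop  | Victor  
Webcam  | Xander  
Phone   | Victor  


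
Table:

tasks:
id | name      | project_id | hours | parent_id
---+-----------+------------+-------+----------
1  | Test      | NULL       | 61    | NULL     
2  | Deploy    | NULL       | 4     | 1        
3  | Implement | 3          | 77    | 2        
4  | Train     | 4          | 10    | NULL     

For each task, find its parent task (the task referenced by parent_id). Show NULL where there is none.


This is a self-join: tasks is joined to a second copy of itself, matching each row's parent_id to another row's id. Use LEFT JOIN so rows with parent_id=NULL are kept.
  - task 1 (Test): parent_id=NULL -> NULL
  - task 2 (Deploy): parent_id=1 -> Test
  - task 3 (Implement): parent_id=2 -> Deploy
  - task 4 (Train): parent_id=NULL -> NULL

SQL:
SELECT a.name AS item, b.name AS parent
FROM tasks a
LEFT JOIN tasks b ON a.parent_id = b.id

Result:
item      | parent
----------+-------
Test      | NULL  
Deploy    | Test  
Implement | Deploy
Train     | NULL  


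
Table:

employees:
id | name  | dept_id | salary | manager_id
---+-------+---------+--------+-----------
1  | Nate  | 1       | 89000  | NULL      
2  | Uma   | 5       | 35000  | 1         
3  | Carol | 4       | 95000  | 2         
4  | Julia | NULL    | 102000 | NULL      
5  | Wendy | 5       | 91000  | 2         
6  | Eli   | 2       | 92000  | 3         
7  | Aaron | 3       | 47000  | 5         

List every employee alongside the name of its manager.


This is a self-join: employees is joined to a second copy of itself, matching each row's manager_id to another row's id. Use LEFT JOIN so rows with manager_id=NULL are kept.
  - employee 1 (Nate): manager_id=NULL -> NULL
  - employee 2 (Uma): manager_id=1 -> Nate
  - employee 3 (Carol): manager_id=2 -> Uma
  - employee 4 (Julia): manager_id=NULL -> NULL
  - employee 5 (Wendy): manager_id=2 -> Uma
  - employee 6 (Eli): manager_id=3 -> Carol
  - employee 7 (Aaron): manager_id=5 -> Wendy

SQL:
SELECT a.name AS item, b.name AS manager
FROM employees a
LEFT JOIN employees b ON a.manager_id = b.id

Result:
item  | manager
------+--------
Nate  | NULL   
Uma   | Nate   
Carol | Uma    
Julia | NULL   
Wendy | Uma    
Eli   | Carol  
Aaron | Wendy  


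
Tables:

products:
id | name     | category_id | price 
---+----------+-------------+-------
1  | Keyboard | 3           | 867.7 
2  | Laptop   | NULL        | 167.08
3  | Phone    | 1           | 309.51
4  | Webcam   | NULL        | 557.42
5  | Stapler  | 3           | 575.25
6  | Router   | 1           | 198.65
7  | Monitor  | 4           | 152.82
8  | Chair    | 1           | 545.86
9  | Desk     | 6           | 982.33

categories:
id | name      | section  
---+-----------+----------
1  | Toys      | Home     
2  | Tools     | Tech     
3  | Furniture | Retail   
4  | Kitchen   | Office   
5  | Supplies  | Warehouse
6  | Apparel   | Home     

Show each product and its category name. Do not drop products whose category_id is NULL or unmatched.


LEFT JOIN keeps every row from products (the left table); where category_id has no match in categories, the category columns become NULL. Walk through each product:
  - product 1 (Keyboard): category_id=3 -> matches Furniture
  - product 2 (Laptop): category_id=NULL, no match -> kept with NULL
  - product 3 (Phone): category_id=1 -> matches Toys
  - product 4 (Webcam): category_id=NULL, no match -> kept with NULL
  - product 5 (Stapler): category_id=3 -> matches Furniture
  - product 6 (Router): category_id=1 -> matches Toys
  - product 7 (Monitor): category_id=4 -> matches Kitchen
  - product 8 (Chair): category_id=1 -> matches Toys
  - product 9 (Desk): category_id=6 -> matches Apparel
All 9 rows appear; 2 have NULL category.

SQL:
SELECT a.name, b.name AS category
FROM products a
LEFT JOIN categories b ON a.category_id = b.id

Result:
name     | category 
---------+----------
Keyboard | Furniture
Laptop   | NULL     
Phone    | Toys     
Webcam   | NULL     
Stapler  | Furniture
Router   | Toys     
Monitor  | Kitchen  
Chair    | Toys     
Desk     | Apparel  


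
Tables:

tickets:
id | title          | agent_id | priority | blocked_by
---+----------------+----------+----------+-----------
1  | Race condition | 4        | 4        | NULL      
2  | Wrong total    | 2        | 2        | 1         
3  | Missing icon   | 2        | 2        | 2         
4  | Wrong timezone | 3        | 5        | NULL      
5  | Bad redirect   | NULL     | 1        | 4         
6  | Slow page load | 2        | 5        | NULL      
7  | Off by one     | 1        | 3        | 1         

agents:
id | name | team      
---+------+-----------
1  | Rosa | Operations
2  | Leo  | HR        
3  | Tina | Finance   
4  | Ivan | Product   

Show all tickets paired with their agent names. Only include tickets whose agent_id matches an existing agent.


INNER JOIN keeps only tickets rows whose agent_id matches an id in agents. Walk through each ticket:
  - ticket 1 (Race condition): agent_id=4 -> matches Ivan
  - ticket 2 (Wrong total): agent_id=2 -> matches Leo
  - ticket 3 (Missing icon): agent_id=2 -> matches Leo
  - ticket 4 (Wrong timezone): agent_id=3 -> matches Tina
  - ticket 5 (Bad redirect): agent_id=NULL, no match -> dropped
  - ticket 6 (Slow page load): agent_id=2 -> matches Leo
  - ticket 7 (Off by one): agent_id=1 -> matches Rosa
So 1 of 7 rows is dropped.

SQL:
SELECT a.title, b.name AS agent
FROM tickets a
INNER JOIN agents b ON a.agent_id = b.id

Result:
title          | agent
---------------+------
Race condition | Ivan 
Wrong total    | Leo  
Missing icon   | Leo  
Wrong timezone | Tina 
Slow page load | Leo  
Off by one     | Rosa 


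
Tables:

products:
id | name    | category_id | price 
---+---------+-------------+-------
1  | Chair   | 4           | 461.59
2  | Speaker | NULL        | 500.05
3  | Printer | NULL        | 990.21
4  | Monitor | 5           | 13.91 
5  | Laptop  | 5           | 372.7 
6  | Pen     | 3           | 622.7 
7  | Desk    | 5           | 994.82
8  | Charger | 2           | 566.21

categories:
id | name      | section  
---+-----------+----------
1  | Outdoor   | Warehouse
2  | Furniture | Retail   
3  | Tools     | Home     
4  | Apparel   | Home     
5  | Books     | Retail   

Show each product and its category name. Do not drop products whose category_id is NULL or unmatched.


LEFT JOIN keeps every row from products (the left table); where category_id has no match in categories, the category columns become NULL. Walk through each product:
  - product 1 (Chair): category_id=4 -> matches Apparel
  - product 2 (Speaker): category_id=NULL, no match -> kept with NULL
  - product 3 (Printer): category_id=NULL, no match -> kept with NULL
  - product 4 (Monitor): category_id=5 -> matches Books
  - product 5 (Laptop): category_id=5 -> matches Books
  - product 6 (Pen): category_id=3 -> matches Tools
  - product 7 (Desk): category_id=5 -> matches Books
  - product 8 (Charger): category_id=2 -> matches Furniture
All 8 rows appear; 2 have NULL category.

SQL:
SELECT a.name, b.name AS category
FROM products a
LEFT JOIN categories b ON a.category_id = b.id

Result:
name    | category 
--------+----------
Chair   | Apparel  
Speaker | NULL     
Printer | NULL     
Monitor | Books    
Laptop  | Books    
Pen     | Tools    
Desk    | Books    
Charger | Furniture


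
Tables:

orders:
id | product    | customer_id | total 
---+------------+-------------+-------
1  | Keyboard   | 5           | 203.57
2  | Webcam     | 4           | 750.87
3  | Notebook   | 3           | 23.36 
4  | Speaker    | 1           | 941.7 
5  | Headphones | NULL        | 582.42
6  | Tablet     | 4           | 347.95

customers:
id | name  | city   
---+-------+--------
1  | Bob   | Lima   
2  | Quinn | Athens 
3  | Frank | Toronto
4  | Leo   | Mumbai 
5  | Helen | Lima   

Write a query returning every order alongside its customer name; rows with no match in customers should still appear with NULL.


LEFT JOIN keeps every row from orders (the left table); where customer_id has no match in customers, the customer columns become NULL. Walk through each order:
  - order 1 (Keyboard): customer_id=5 -> matches Helen
  - order 2 (Webcam): customer_id=4 -> matches Leo
  - order 3 (Notebook): customer_id=3 -> matches Frank
  - order 4 (Speaker): customer_id=1 -> matches Bob
  - order 5 (Headphones): customer_id=NULL, no match -> kept with NULL
  - order 6 (Tablet): customer_id=4 -> matches Leo
All 6 rows appear; 1 has NULL customer.

SQL:
SELECT a.product, b.name AS customer
FROM orders a
LEFT JOIN customers b ON a.customer_id = b.id

Result:
product    | customer
-----------+---------
Keyboard   | Helen   
Webcam     | Leo     
Notebook   | Frank   
Speaker    | Bob     
Headphones | NULL    
Tablet     | Leo     


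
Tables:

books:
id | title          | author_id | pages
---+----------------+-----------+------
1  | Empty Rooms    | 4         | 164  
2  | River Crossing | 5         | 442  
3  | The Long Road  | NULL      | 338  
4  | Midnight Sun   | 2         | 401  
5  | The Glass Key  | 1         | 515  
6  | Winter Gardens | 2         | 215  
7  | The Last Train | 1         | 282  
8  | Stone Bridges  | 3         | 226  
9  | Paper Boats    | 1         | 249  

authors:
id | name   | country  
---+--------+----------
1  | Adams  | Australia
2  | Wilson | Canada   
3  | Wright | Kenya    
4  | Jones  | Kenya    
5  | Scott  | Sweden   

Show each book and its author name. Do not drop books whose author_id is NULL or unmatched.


LEFT JOIN keeps every row from books (the left table); where author_id has no match in authors, the author columns become NULL. Walk through each book:
  - book 1 (Empty Rooms): author_id=4 -> matches Jones
  - book 2 (River Crossing): author_id=5 -> matches Scott
  - book 3 (The Long Road): author_id=NULL, no match -> kept with NULL
  - book 4 (Midnight Sun): author_id=2 -> matches Wilson
  - book 5 (The Glass Key): author_id=1 -> matches Adams
  - book 6 (Winter Gardens): author_id=2 -> matches Wilson
  - book 7 (The Last Train): author_id=1 -> matches Adams
  - book 8 (Stone Bridges): author_id=3 -> matches Wright
  - book 9 (Paper Boats): author_id=1 -> matches Adams
All 9 rows appear; 1 has NULL author.

SQL:
SELECT a.title, b.name AS author
FROM books a
LEFT JOIN authors b ON a.author_id = b.id

Result:
title          | author
---------------+-------
Empty Rooms    | Jones 
River Crossing | Scott 
The Long Road  | NULL  
Midnight Sun   | Wilson
The Glass Key  | Adams 
Winter Gardens | Wilson
The Last Train | Adams 
Stone Bridges  | Wright
Paper Boats    | Adams 


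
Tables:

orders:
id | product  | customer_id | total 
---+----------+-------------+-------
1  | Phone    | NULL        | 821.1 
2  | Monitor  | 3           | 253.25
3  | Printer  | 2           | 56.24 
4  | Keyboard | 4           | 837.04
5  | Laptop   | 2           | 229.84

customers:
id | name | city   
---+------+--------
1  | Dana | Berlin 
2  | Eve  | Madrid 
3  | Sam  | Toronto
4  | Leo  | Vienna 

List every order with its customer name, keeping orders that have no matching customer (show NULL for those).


LEFT JOIN keeps every row from orders (the left table); where customer_id has no match in customers, the customer columns become NULL. Walk through each order:
  - order 1 (Phone): customer_id=NULL, no match -> kept with NULL
  - order 2 (Monitor): customer_id=3 -> matches Sam
  - order 3 (Printer): customer_id=2 -> matches Eve
  - order 4 (Keyboard): customer_id=4 -> matches Leo
  - order 5 (Laptop): customer_id=2 -> matches Eve
All 5 rows appear; 1 has NULL customer.

SQL:
SELECT a.product, b.name AS customer
FROM orders a
LEFT JOIN customers b ON a.customer_id = b.id

Result:
product  | customer
---------+---------
Phone    | NULL    
Monitor  | Sam     
Printer  | Eve     
Keyboard | Leo     
Laptop   | Eve     


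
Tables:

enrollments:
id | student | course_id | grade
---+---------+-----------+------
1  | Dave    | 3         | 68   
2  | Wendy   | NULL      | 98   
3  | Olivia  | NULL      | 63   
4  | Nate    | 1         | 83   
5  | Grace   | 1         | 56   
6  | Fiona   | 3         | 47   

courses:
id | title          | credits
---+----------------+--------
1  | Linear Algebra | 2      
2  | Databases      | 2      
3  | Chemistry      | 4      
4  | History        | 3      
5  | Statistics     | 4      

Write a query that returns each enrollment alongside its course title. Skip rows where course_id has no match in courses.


INNER JOIN keeps only enrollments rows whose course_id matches an id in courses. Walk through each enrollment:
  - enrollment 1 (Dave): course_id=3 -> matches Chemistry
  - enrollment 2 (Wendy): course_id=NULL, no match -> dropped
  - enrollment 3 (Olivia): course_id=NULL, no match -> dropped
  - enrollment 4 (Nate): course_id=1 -> matches Linear Algebra
  - enrollment 5 (Grace): course_id=1 -> matches Linear Algebra
  - enrollment 6 (Fiona): course_id=3 -> matches Chemistry
So 2 of 6 rows are dropped.

SQL:
SELECT a.student, b.title AS course
FROM enrollments a
INNER JOIN courses b ON a.course_id = b.id

Result:
student | course        
--------+---------------
Dave    | Chemistry     
Nate    | Linear Algebra
Grace   | Linear Algebra
Fiona   | Chemistry     


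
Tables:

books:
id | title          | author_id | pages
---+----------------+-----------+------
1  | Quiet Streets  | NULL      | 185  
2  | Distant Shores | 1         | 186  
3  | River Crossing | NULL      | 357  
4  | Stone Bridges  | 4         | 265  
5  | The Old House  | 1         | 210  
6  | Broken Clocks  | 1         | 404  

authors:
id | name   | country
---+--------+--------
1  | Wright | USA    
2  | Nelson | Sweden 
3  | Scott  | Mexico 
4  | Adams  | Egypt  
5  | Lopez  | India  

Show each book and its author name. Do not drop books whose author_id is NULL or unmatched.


LEFT JOIN keeps every row from books (the left table); where author_id has no match in authors, the author columns become NULL. Walk through each book:
  - book 1 (Quiet Streets): author_id=NULL, no match -> kept with NULL
  - book 2 (Distant Shores): author_id=1 -> matches Wright
  - book 3 (River Crossing): author_id=NULL, no match -> kept with NULL
  - book 4 (Stone Bridges): author_id=4 -> matches Adams
  - book 5 (The Old House): author_id=1 -> matches Wright
  - book 6 (Broken Clocks): author_id=1 -> matches Wright
All 6 rows appear; 2 have NULL author.

SQL:
SELECT a.title, b.name AS author
FROM books a
LEFT JOIN authors b ON a.author_id = b.id

Result:
title          | author
---------------+-------
Quiet Streets  | NULL  
Distant Shores | Wright
River Crossing | NULL  
Stone Bridges  | Adams 
The Old House  | Wright
Broken Clocks  | Wright


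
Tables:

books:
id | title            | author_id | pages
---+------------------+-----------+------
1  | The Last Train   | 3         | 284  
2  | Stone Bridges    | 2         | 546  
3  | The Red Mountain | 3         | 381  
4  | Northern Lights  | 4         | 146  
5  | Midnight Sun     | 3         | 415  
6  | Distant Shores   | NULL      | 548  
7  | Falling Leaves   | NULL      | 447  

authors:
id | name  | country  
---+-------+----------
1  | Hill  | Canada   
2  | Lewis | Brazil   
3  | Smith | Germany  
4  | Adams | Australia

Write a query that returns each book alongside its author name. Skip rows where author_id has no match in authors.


INNER JOIN keeps only books rows whose author_id matches an id in authors. Walk through each book:
  - book 1 (The Last Train): author_id=3 -> matches Smith
  - book 2 (Stone Bridges): author_id=2 -> matches Lewis
  - book 3 (The Red Mountain): author_id=3 -> matches Smith
  - book 4 (Northern Lights): author_id=4 -> matches Adams
  - book 5 (Midnight Sun): author_id=3 -> matches Smith
  - book 6 (Distant Shores): author_id=NULL, no match -> dropped
  - book 7 (Falling Leaves): author_id=NULL, no match -> dropped
So 2 of 7 rows are dropped.

SQL:
SELECT a.title, b.name AS author
FROM books a
INNER JOIN authors b ON a.author_id = b.id

Result:
title            | author
-----------------+-------
The Last Train   | Smith 
Stone Bridges    | Lewis 
The Red Mountain | Smith 
Northern Lights  | Adams 
Midnight Sun     | Smith 


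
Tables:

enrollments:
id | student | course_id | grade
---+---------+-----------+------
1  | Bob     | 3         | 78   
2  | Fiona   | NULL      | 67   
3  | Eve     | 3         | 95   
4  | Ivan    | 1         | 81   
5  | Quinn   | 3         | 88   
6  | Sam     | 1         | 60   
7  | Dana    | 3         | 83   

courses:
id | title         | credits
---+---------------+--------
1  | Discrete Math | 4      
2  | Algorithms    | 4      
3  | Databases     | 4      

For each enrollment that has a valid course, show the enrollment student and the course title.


INNER JOIN keeps only enrollments rows whose course_id matches an id in courses. Walk through each enrollment:
  - enrollment 1 (Bob): course_id=3 -> matches Databases
  - enrollment 2 (Fiona): course_id=NULL, no match -> dropped
  - enrollment 3 (Eve): course_id=3 -> matches Databases
  - enrollment 4 (Ivan): course_id=1 -> matches Discrete Math
  - enrollment 5 (Quinn): course_id=3 -> matches Databases
  - enrollment 6 (Sam): course_id=1 -> matches Discrete Math
  - enrollment 7 (Dana): course_id=3 -> matches Databases
So 1 of 7 rows is dropped.

SQL:
SELECT a.student, b.title AS course
FROM enrollments a
INNER JOIN courses b ON a.course_id = b.id

Result:
student | course       
--------+--------------
Bob     | Databases    
Eve     | Databases    
Ivan    | Discrete Math
Quinn   | Databases    
Sam     | Discrete Math
Dana    | Databases    


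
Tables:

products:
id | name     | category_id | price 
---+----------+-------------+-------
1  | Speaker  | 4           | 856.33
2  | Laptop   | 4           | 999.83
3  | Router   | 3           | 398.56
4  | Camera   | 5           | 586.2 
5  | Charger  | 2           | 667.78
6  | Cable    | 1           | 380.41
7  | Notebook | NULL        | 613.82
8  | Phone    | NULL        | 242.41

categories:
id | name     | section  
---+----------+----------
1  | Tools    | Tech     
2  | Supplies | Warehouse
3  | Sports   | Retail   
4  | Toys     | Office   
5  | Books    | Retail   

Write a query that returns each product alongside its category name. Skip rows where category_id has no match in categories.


INNER JOIN keeps only products rows whose category_id matches an id in categories. Walk through each product:
  - product 1 (Speaker): category_id=4 -> matches Toys
  - product 2 (Laptop): category_id=4 -> matches Toys
  - product 3 (Router): category_id=3 -> matches Sports
  - product 4 (Camera): category_id=5 -> matches Books
  - product 5 (Charger): category_id=2 -> matches Supplies
  - product 6 (Cable): category_id=1 -> matches Tools
  - product 7 (Notebook): category_id=NULL, no match -> dropped
  - product 8 (Phone): category_id=NULL, no match -> dropped
So 2 of 8 rows are dropped.

SQL:
SELECT a.name, b.name AS category
FROM products a
INNER JOIN categories b ON a.category_id = b.id

Result:
name    | category
--------+---------
Speaker | Toys    
Laptop  | Toys    
Router  | Sports  
Camera  | Books   
Charger | Supplies
Cable   | Tools   


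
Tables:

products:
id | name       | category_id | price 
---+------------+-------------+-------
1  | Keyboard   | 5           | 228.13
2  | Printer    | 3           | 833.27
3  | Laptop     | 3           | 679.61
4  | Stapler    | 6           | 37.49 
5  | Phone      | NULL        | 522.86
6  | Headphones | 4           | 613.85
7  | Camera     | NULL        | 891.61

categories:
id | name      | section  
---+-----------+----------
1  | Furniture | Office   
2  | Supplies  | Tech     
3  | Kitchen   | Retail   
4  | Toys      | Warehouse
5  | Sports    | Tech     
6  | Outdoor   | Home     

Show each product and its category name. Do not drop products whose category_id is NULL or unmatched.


LEFT JOIN keeps every row from products (the left table); where category_id has no match in categories, the category columns become NULL. Walk through each product:
  - product 1 (Keyboard): category_id=5 -> matches Sports
  - product 2 (Printer): category_id=3 -> matches Kitchen
  - product 3 (Laptop): category_id=3 -> matches Kitchen
  - product 4 (Stapler): category_id=6 -> matches Outdoor
  - product 5 (Phone): category_id=NULL, no match -> kept with NULL
  - product 6 (Headphones): category_id=4 -> matches Toys
  - product 7 (Camera): category_id=NULL, no match -> kept with NULL
All 7 rows appear; 2 have NULL category.

SQL:
SELECT a.name, b.name AS category
FROM products a
LEFT JOIN categories b ON a.category_id = b.id

Result:
name       | category
-----------+---------
Keyboard   | Sports  
Printer    | Kitchen 
Laptop     | Kitchen 
Stapler    | Outdoor 
Phone      | NULL    
Headphones | Toys    
Camera     | NULL    


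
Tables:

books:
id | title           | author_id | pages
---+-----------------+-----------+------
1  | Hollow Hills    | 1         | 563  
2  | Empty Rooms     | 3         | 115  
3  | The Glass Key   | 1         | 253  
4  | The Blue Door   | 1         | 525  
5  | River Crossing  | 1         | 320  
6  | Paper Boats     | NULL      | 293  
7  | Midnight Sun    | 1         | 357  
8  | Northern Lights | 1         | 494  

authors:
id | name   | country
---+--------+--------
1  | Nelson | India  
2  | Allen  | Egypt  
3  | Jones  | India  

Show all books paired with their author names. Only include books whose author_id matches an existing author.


INNER JOIN keeps only books rows whose author_id matches an id in authors. Walk through each book:
  - book 1 (Hollow Hills): author_id=1 -> matches Nelson
  - book 2 (Empty Rooms): author_id=3 -> matches Jones
  - book 3 (The Glass Key): author_id=1 -> matches Nelson
  - book 4 (The Blue Door): author_id=1 -> matches Nelson
  - book 5 (River Crossing): author_id=1 -> matches Nelson
  - book 6 (Paper Boats): author_id=NULL, no match -> dropped
  - book 7 (Midnight Sun): author_id=1 -> matches Nelson
  - book 8 (Northern Lights): author_id=1 -> matches Nelson
So 1 of 8 rows is dropped.

SQL:
SELECT a.title, b.name AS author
FROM books a
INNER JOIN authors b ON a.author_id = b.id

Result:
title           | author
----------------+-------
Hollow Hills    | Nelson
Empty Rooms     | Jones 
The Glass Key   | Nelson
The Blue Door   | Nelson
River Crossing  | Nelson
Midnight Sun    | Nelson
Northern Lights | Nelson


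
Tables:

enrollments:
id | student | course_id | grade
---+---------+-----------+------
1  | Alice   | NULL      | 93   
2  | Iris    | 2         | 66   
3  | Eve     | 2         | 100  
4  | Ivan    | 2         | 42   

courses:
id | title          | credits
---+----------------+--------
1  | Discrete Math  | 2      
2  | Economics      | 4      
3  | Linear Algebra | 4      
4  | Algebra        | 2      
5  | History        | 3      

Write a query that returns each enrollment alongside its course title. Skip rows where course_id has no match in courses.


INNER JOIN keeps only enrollments rows whose course_id matches an id in courses. Walk through each enrollment:
  - enrollment 1 (Alice): course_id=NULL, no match -> dropped
  - enrollment 2 (Iris): course_id=2 -> matches Economics
  - enrollment 3 (Eve): course_id=2 -> matches Economics
  - enrollment 4 (Ivan): course_id=2 -> matches Economics
So 1 of 4 rows is dropped.

SQL:
SELECT a.student, b.title AS course
FROM enrollments a
INNER JOIN courses b ON a.course_id = b.id

Result:
student | course   
--------+----------
Iris    | Economics
Eve     | Economics
Ivan    | Economics


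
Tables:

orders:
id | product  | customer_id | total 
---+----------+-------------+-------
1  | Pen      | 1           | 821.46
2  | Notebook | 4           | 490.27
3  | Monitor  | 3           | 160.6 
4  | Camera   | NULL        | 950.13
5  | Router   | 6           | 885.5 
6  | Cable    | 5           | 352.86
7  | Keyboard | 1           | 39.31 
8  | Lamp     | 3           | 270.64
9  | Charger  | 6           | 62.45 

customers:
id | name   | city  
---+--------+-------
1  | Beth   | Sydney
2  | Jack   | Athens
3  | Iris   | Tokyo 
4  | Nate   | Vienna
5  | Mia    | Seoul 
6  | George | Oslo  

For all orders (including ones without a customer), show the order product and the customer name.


LEFT JOIN keeps every row from orders (the left table); where customer_id has no match in customers, the customer columns become NULL. Walk through each order:
  - order 1 (Pen): customer_id=1 -> matches Beth
  - order 2 (Notebook): customer_id=4 -> matches Nate
  - order 3 (Monitor): customer_id=3 -> matches Iris
  - order 4 (Camera): customer_id=NULL, no match -> kept with NULL
  - order 5 (Router): customer_id=6 -> matches George
  - order 6 (Cable): customer_id=5 -> matches Mia
  - order 7 (Keyboard): customer_id=1 -> matches Beth
  - order 8 (Lamp): customer_id=3 -> matches Iris
  - order 9 (Charger): customer_id=6 -> matches George
All 9 rows appear; 1 has NULL customer.

SQL:
SELECT a.product, b.name AS customer
FROM orders a
LEFT JOIN customers b ON a.customer_id = b.id

Result:
product  | customer
---------+---------
Pen      | Beth    
Notebook | Nate    
Monitor  | Iris    
Camera   | NULL    
Router   | George  
Cable    | Mia     
Keyboard | Beth    
Lamp     | Iris    
Charger  | George  


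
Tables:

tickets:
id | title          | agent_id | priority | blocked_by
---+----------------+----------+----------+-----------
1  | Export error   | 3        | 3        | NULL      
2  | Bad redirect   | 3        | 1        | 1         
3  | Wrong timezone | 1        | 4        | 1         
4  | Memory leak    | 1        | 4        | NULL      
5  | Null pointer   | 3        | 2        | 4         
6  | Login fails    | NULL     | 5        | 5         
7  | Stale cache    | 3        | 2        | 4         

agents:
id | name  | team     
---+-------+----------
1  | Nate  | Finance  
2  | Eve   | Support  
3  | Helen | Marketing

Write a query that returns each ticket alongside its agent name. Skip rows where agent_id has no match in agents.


INNER JOIN keeps only tickets rows whose agent_id matches an id in agents. Walk through each ticket:
  - ticket 1 (Export error): agent_id=3 -> matches Helen
  - ticket 2 (Bad redirect): agent_id=3 -> matches Helen
  - ticket 3 (Wrong timezone): agent_id=1 -> matches Nate
  - ticket 4 (Memory leak): agent_id=1 -> matches Nate
  - ticket 5 (Null pointer): agent_id=3 -> matches Helen
  - ticket 6 (Login fails): agent_id=NULL, no match -> dropped
  - ticket 7 (Stale cache): agent_id=3 -> matches Helen
So 1 of 7 rows is dropped.

SQL:
SELECT a.title, b.name AS agent
FROM tickets a
INNER JOIN agents b ON a.agent_id = b.id

Result:
title          | agent
---------------+------
Export error   | Helen
Bad redirect   | Helen
Wrong timezone | Nate 
Memory leak    | Nate 
Null pointer   | Helen
Stale cache    | Helen


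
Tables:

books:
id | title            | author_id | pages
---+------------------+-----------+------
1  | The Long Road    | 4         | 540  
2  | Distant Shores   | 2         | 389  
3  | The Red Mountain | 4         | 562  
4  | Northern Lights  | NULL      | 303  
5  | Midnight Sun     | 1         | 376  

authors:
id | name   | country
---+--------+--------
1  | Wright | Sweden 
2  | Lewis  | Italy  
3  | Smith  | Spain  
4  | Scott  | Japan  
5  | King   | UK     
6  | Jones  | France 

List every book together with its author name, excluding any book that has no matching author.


INNER JOIN keeps only books rows whose author_id matches an id in authors. Walk through each book:
  - book 1 (The Long Road): author_id=4 -> matches Scott
  - book 2 (Distant Shores): author_id=2 -> matches Lewis
  - book 3 (The Red Mountain): author_id=4 -> matches Scott
  - book 4 (Northern Lights): author_id=NULL, no match -> dropped
  - book 5 (Midnight Sun): author_id=1 -> matches Wright
So 1 of 5 rows is dropped.

SQL:
SELECT a.title, b.name AS author
FROM books a
INNER JOIN authors b ON a.author_id = b.id

Result:
title            | author
-----------------+-------
The Long Road    | Scott 
Distant Shores   | Lewis 
The Red Mountain | Scott 
Midnight Sun     | Wright


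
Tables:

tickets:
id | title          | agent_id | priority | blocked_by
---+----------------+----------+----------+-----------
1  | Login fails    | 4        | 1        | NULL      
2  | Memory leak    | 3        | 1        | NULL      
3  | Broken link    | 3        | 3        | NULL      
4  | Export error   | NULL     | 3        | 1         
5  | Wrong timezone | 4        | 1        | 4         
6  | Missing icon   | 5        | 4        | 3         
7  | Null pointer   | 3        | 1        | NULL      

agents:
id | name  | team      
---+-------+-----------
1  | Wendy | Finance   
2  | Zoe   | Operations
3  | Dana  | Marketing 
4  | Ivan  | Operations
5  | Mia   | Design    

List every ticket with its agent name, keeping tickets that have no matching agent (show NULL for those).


LEFT JOIN keeps every row from tickets (the left table); where agent_id has no match in agents, the agent columns become NULL. Walk through each ticket:
  - ticket 1 (Login fails): agent_id=4 -> matches Ivan
  - ticket 2 (Memory leak): agent_id=3 -> matches Dana
  - ticket 3 (Broken link): agent_id=3 -> matches Dana
  - ticket 4 (Export error): agent_id=NULL, no match -> kept with NULL
  - ticket 5 (Wrong timezone): agent_id=4 -> matches Ivan
  - ticket 6 (Missing icon): agent_id=5 -> matches Mia
  - ticket 7 (Null pointer): agent_id=3 -> matches Dana
All 7 rows appear; 1 has NULL agent.

SQL:
SELECT a.title, b.name AS agent
FROM tickets a
LEFT JOIN agents b ON a.agent_id = b.id

Result:
title          | agent
---------------+------
Login fails    | Ivan 
Memory leak    | Dana 
Broken link    | Dana 
Export error   | NULL 
Wrong timezone | Ivan 
Missing icon   | Mia  
Null pointer   | Dana 


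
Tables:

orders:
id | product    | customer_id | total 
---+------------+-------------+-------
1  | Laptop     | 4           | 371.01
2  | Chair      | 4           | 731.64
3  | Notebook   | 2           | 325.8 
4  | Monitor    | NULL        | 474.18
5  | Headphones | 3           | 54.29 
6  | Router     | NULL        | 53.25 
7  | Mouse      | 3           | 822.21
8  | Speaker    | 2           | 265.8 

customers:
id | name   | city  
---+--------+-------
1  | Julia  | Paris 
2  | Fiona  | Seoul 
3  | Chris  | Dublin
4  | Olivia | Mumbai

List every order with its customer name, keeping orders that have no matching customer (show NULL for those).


LEFT JOIN keeps every row from orders (the left table); where customer_id has no match in customers, the customer columns become NULL. Walk through each order:
  - order 1 (Laptop): customer_id=4 -> matches Olivia
  - order 2 (Chair): customer_id=4 -> matches Olivia
  - order 3 (Notebook): customer_id=2 -> matches Fiona
  - order 4 (Monitor): customer_id=NULL, no match -> kept with NULL
  - order 5 (Headphones): customer_id=3 -> matches Chris
  - order 6 (Router): customer_id=NULL, no match -> kept with NULL
  - order 7 (Mouse): customer_id=3 -> matches Chris
  - order 8 (Speaker): customer_id=2 -> matches Fiona
All 8 rows appear; 2 have NULL customer.

SQL:
SELECT a.product, b.name AS customer
FROM orders a
LEFT JOIN customers b ON a.customer_id = b.id

Result:
product    | customer
-----------+---------
Laptop     | Olivia  
Chair      | Olivia  
Notebook   | Fiona   
Monitor    | NULL    
Headphones | Chris   
Router     | NULL    
Mouse      | Chris   
Speaker    | Fiona   


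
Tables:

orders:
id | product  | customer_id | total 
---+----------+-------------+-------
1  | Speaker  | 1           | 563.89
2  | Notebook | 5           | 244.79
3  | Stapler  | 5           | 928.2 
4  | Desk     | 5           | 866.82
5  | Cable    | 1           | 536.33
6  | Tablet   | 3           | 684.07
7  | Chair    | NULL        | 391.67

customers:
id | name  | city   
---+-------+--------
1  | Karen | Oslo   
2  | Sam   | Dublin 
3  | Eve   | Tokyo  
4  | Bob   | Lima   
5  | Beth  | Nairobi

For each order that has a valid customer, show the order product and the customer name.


INNER JOIN keeps only orders rows whose customer_id matches an id in customers. Walk through each order:
  - order 1 (Speaker): customer_id=1 -> matches Karen
  - order 2 (Notebook): customer_id=5 -> matches Beth
  - order 3 (Stapler): customer_id=5 -> matches Beth
  - order 4 (Desk): customer_id=5 -> matches Beth
  - order 5 (Cable): customer_id=1 -> matches Karen
  - order 6 (Tablet): customer_id=3 -> matches Eve
  - order 7 (Chair): customer_id=NULL, no match -> dropped
So 1 of 7 rows is dropped.

SQL:
SELECT a.product, b.name AS customer
FROM orders a
INNER JOIN customers b ON a.customer_id = b.id

Result:
product  | customer
---------+---------
Speaker  | Karen   
Notebook | Beth    
Stapler  | Beth    
Desk     | Beth    
Cable    | Karen   
Tablet   | Eve     
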